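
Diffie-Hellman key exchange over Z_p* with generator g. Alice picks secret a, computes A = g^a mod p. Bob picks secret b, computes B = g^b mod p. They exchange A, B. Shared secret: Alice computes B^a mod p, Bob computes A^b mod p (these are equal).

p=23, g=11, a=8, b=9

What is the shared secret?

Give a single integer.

A = 11^8 mod 23  (bits of 8 = 1000)
  bit 0 = 1: r = r^2 * 11 mod 23 = 1^2 * 11 = 1*11 = 11
  bit 1 = 0: r = r^2 mod 23 = 11^2 = 6
  bit 2 = 0: r = r^2 mod 23 = 6^2 = 13
  bit 3 = 0: r = r^2 mod 23 = 13^2 = 8
  -> A = 8
B = 11^9 mod 23  (bits of 9 = 1001)
  bit 0 = 1: r = r^2 * 11 mod 23 = 1^2 * 11 = 1*11 = 11
  bit 1 = 0: r = r^2 mod 23 = 11^2 = 6
  bit 2 = 0: r = r^2 mod 23 = 6^2 = 13
  bit 3 = 1: r = r^2 * 11 mod 23 = 13^2 * 11 = 8*11 = 19
  -> B = 19
s = B^a = 19^8 mod 23  (bits of 8 = 1000)
  bit 0 = 1: r = r^2 * 19 mod 23 = 1^2 * 19 = 1*19 = 19
  bit 1 = 0: r = r^2 mod 23 = 19^2 = 16
  bit 2 = 0: r = r^2 mod 23 = 16^2 = 3
  bit 3 = 0: r = r^2 mod 23 = 3^2 = 9
  -> s = B^a = 9

Answer: 9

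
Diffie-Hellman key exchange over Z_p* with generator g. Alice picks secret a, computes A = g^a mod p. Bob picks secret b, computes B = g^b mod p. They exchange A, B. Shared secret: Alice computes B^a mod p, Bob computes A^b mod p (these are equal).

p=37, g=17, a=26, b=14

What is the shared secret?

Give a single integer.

A = 17^26 mod 37  (bits of 26 = 11010)
  bit 0 = 1: r = r^2 * 17 mod 37 = 1^2 * 17 = 1*17 = 17
  bit 1 = 1: r = r^2 * 17 mod 37 = 17^2 * 17 = 30*17 = 29
  bit 2 = 0: r = r^2 mod 37 = 29^2 = 27
  bit 3 = 1: r = r^2 * 17 mod 37 = 27^2 * 17 = 26*17 = 35
  bit 4 = 0: r = r^2 mod 37 = 35^2 = 4
  -> A = 4
B = 17^14 mod 37  (bits of 14 = 1110)
  bit 0 = 1: r = r^2 * 17 mod 37 = 1^2 * 17 = 1*17 = 17
  bit 1 = 1: r = r^2 * 17 mod 37 = 17^2 * 17 = 30*17 = 29
  bit 2 = 1: r = r^2 * 17 mod 37 = 29^2 * 17 = 27*17 = 15
  bit 3 = 0: r = r^2 mod 37 = 15^2 = 3
  -> B = 3
s = B^a = 3^26 mod 37  (bits of 26 = 11010)
  bit 0 = 1: r = r^2 * 3 mod 37 = 1^2 * 3 = 1*3 = 3
  bit 1 = 1: r = r^2 * 3 mod 37 = 3^2 * 3 = 9*3 = 27
  bit 2 = 0: r = r^2 mod 37 = 27^2 = 26
  bit 3 = 1: r = r^2 * 3 mod 37 = 26^2 * 3 = 10*3 = 30
  bit 4 = 0: r = r^2 mod 37 = 30^2 = 12
  -> s = B^a = 12

Answer: 12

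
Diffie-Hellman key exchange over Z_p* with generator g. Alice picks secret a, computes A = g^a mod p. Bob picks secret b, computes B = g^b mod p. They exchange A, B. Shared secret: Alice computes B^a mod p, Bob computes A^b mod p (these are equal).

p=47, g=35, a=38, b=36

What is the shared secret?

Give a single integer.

A = 35^38 mod 47  (bits of 38 = 100110)
  bit 0 = 1: r = r^2 * 35 mod 47 = 1^2 * 35 = 1*35 = 35
  bit 1 = 0: r = r^2 mod 47 = 35^2 = 3
  bit 2 = 0: r = r^2 mod 47 = 3^2 = 9
  bit 3 = 1: r = r^2 * 35 mod 47 = 9^2 * 35 = 34*35 = 15
  bit 4 = 1: r = r^2 * 35 mod 47 = 15^2 * 35 = 37*35 = 26
  bit 5 = 0: r = r^2 mod 47 = 26^2 = 18
  -> A = 18
B = 35^36 mod 47  (bits of 36 = 100100)
  bit 0 = 1: r = r^2 * 35 mod 47 = 1^2 * 35 = 1*35 = 35
  bit 1 = 0: r = r^2 mod 47 = 35^2 = 3
  bit 2 = 0: r = r^2 mod 47 = 3^2 = 9
  bit 3 = 1: r = r^2 * 35 mod 47 = 9^2 * 35 = 34*35 = 15
  bit 4 = 0: r = r^2 mod 47 = 15^2 = 37
  bit 5 = 0: r = r^2 mod 47 = 37^2 = 6
  -> B = 6
s = B^a = 6^38 mod 47  (bits of 38 = 100110)
  bit 0 = 1: r = r^2 * 6 mod 47 = 1^2 * 6 = 1*6 = 6
  bit 1 = 0: r = r^2 mod 47 = 6^2 = 36
  bit 2 = 0: r = r^2 mod 47 = 36^2 = 27
  bit 3 = 1: r = r^2 * 6 mod 47 = 27^2 * 6 = 24*6 = 3
  bit 4 = 1: r = r^2 * 6 mod 47 = 3^2 * 6 = 9*6 = 7
  bit 5 = 0: r = r^2 mod 47 = 7^2 = 2
  -> s = B^a = 2

Answer: 2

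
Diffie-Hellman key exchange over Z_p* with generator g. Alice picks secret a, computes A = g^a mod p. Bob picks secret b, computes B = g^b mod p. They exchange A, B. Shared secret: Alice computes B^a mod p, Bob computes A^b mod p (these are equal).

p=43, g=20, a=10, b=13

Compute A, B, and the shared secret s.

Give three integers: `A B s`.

Answer: 31 19 40

Derivation:
A = 20^10 mod 43  (bits of 10 = 1010)
  bit 0 = 1: r = r^2 * 20 mod 43 = 1^2 * 20 = 1*20 = 20
  bit 1 = 0: r = r^2 mod 43 = 20^2 = 13
  bit 2 = 1: r = r^2 * 20 mod 43 = 13^2 * 20 = 40*20 = 26
  bit 3 = 0: r = r^2 mod 43 = 26^2 = 31
  -> A = 31
B = 20^13 mod 43  (bits of 13 = 1101)
  bit 0 = 1: r = r^2 * 20 mod 43 = 1^2 * 20 = 1*20 = 20
  bit 1 = 1: r = r^2 * 20 mod 43 = 20^2 * 20 = 13*20 = 2
  bit 2 = 0: r = r^2 mod 43 = 2^2 = 4
  bit 3 = 1: r = r^2 * 20 mod 43 = 4^2 * 20 = 16*20 = 19
  -> B = 19
s = B^a = 19^10 mod 43  (bits of 10 = 1010)
  bit 0 = 1: r = r^2 * 19 mod 43 = 1^2 * 19 = 1*19 = 19
  bit 1 = 0: r = r^2 mod 43 = 19^2 = 17
  bit 2 = 1: r = r^2 * 19 mod 43 = 17^2 * 19 = 31*19 = 30
  bit 3 = 0: r = r^2 mod 43 = 30^2 = 40
  -> s = B^a = 40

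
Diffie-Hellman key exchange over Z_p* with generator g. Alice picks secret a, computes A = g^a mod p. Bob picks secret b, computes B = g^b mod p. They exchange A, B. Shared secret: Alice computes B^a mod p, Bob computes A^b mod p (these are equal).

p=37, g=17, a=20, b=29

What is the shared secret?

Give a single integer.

A = 17^20 mod 37  (bits of 20 = 10100)
  bit 0 = 1: r = r^2 * 17 mod 37 = 1^2 * 17 = 1*17 = 17
  bit 1 = 0: r = r^2 mod 37 = 17^2 = 30
  bit 2 = 1: r = r^2 * 17 mod 37 = 30^2 * 17 = 12*17 = 19
  bit 3 = 0: r = r^2 mod 37 = 19^2 = 28
  bit 4 = 0: r = r^2 mod 37 = 28^2 = 7
  -> A = 7
B = 17^29 mod 37  (bits of 29 = 11101)
  bit 0 = 1: r = r^2 * 17 mod 37 = 1^2 * 17 = 1*17 = 17
  bit 1 = 1: r = r^2 * 17 mod 37 = 17^2 * 17 = 30*17 = 29
  bit 2 = 1: r = r^2 * 17 mod 37 = 29^2 * 17 = 27*17 = 15
  bit 3 = 0: r = r^2 mod 37 = 15^2 = 3
  bit 4 = 1: r = r^2 * 17 mod 37 = 3^2 * 17 = 9*17 = 5
  -> B = 5
s = B^a = 5^20 mod 37  (bits of 20 = 10100)
  bit 0 = 1: r = r^2 * 5 mod 37 = 1^2 * 5 = 1*5 = 5
  bit 1 = 0: r = r^2 mod 37 = 5^2 = 25
  bit 2 = 1: r = r^2 * 5 mod 37 = 25^2 * 5 = 33*5 = 17
  bit 3 = 0: r = r^2 mod 37 = 17^2 = 30
  bit 4 = 0: r = r^2 mod 37 = 30^2 = 12
  -> s = B^a = 12

Answer: 12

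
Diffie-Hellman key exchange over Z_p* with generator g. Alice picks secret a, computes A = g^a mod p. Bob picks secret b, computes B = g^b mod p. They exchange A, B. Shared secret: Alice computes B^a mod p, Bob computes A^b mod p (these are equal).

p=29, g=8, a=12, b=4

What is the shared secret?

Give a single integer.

Answer: 16

Derivation:
A = 8^12 mod 29  (bits of 12 = 1100)
  bit 0 = 1: r = r^2 * 8 mod 29 = 1^2 * 8 = 1*8 = 8
  bit 1 = 1: r = r^2 * 8 mod 29 = 8^2 * 8 = 6*8 = 19
  bit 2 = 0: r = r^2 mod 29 = 19^2 = 13
  bit 3 = 0: r = r^2 mod 29 = 13^2 = 24
  -> A = 24
B = 8^4 mod 29  (bits of 4 = 100)
  bit 0 = 1: r = r^2 * 8 mod 29 = 1^2 * 8 = 1*8 = 8
  bit 1 = 0: r = r^2 mod 29 = 8^2 = 6
  bit 2 = 0: r = r^2 mod 29 = 6^2 = 7
  -> B = 7
s = B^a = 7^12 mod 29  (bits of 12 = 1100)
  bit 0 = 1: r = r^2 * 7 mod 29 = 1^2 * 7 = 1*7 = 7
  bit 1 = 1: r = r^2 * 7 mod 29 = 7^2 * 7 = 20*7 = 24
  bit 2 = 0: r = r^2 mod 29 = 24^2 = 25
  bit 3 = 0: r = r^2 mod 29 = 25^2 = 16
  -> s = B^a = 16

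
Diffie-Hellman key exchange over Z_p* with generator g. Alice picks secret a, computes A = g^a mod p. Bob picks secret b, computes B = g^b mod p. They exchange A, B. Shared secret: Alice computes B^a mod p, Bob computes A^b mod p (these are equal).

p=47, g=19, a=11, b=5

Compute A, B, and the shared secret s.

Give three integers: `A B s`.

Answer: 29 45 20

Derivation:
A = 19^11 mod 47  (bits of 11 = 1011)
  bit 0 = 1: r = r^2 * 19 mod 47 = 1^2 * 19 = 1*19 = 19
  bit 1 = 0: r = r^2 mod 47 = 19^2 = 32
  bit 2 = 1: r = r^2 * 19 mod 47 = 32^2 * 19 = 37*19 = 45
  bit 3 = 1: r = r^2 * 19 mod 47 = 45^2 * 19 = 4*19 = 29
  -> A = 29
B = 19^5 mod 47  (bits of 5 = 101)
  bit 0 = 1: r = r^2 * 19 mod 47 = 1^2 * 19 = 1*19 = 19
  bit 1 = 0: r = r^2 mod 47 = 19^2 = 32
  bit 2 = 1: r = r^2 * 19 mod 47 = 32^2 * 19 = 37*19 = 45
  -> B = 45
s = B^a = 45^11 mod 47  (bits of 11 = 1011)
  bit 0 = 1: r = r^2 * 45 mod 47 = 1^2 * 45 = 1*45 = 45
  bit 1 = 0: r = r^2 mod 47 = 45^2 = 4
  bit 2 = 1: r = r^2 * 45 mod 47 = 4^2 * 45 = 16*45 = 15
  bit 3 = 1: r = r^2 * 45 mod 47 = 15^2 * 45 = 37*45 = 20
  -> s = B^a = 20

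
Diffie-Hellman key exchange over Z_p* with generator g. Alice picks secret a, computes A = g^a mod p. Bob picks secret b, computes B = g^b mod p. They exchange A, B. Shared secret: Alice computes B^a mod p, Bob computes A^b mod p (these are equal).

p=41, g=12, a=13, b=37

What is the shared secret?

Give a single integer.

A = 12^13 mod 41  (bits of 13 = 1101)
  bit 0 = 1: r = r^2 * 12 mod 41 = 1^2 * 12 = 1*12 = 12
  bit 1 = 1: r = r^2 * 12 mod 41 = 12^2 * 12 = 21*12 = 6
  bit 2 = 0: r = r^2 mod 41 = 6^2 = 36
  bit 3 = 1: r = r^2 * 12 mod 41 = 36^2 * 12 = 25*12 = 13
  -> A = 13
B = 12^37 mod 41  (bits of 37 = 100101)
  bit 0 = 1: r = r^2 * 12 mod 41 = 1^2 * 12 = 1*12 = 12
  bit 1 = 0: r = r^2 mod 41 = 12^2 = 21
  bit 2 = 0: r = r^2 mod 41 = 21^2 = 31
  bit 3 = 1: r = r^2 * 12 mod 41 = 31^2 * 12 = 18*12 = 11
  bit 4 = 0: r = r^2 mod 41 = 11^2 = 39
  bit 5 = 1: r = r^2 * 12 mod 41 = 39^2 * 12 = 4*12 = 7
  -> B = 7
s = B^a = 7^13 mod 41  (bits of 13 = 1101)
  bit 0 = 1: r = r^2 * 7 mod 41 = 1^2 * 7 = 1*7 = 7
  bit 1 = 1: r = r^2 * 7 mod 41 = 7^2 * 7 = 8*7 = 15
  bit 2 = 0: r = r^2 mod 41 = 15^2 = 20
  bit 3 = 1: r = r^2 * 7 mod 41 = 20^2 * 7 = 31*7 = 12
  -> s = B^a = 12

Answer: 12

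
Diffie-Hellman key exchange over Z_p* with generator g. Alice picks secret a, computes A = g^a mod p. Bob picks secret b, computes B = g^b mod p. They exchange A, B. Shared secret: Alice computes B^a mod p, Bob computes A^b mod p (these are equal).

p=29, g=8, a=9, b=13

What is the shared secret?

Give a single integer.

Answer: 27

Derivation:
A = 8^9 mod 29  (bits of 9 = 1001)
  bit 0 = 1: r = r^2 * 8 mod 29 = 1^2 * 8 = 1*8 = 8
  bit 1 = 0: r = r^2 mod 29 = 8^2 = 6
  bit 2 = 0: r = r^2 mod 29 = 6^2 = 7
  bit 3 = 1: r = r^2 * 8 mod 29 = 7^2 * 8 = 20*8 = 15
  -> A = 15
B = 8^13 mod 29  (bits of 13 = 1101)
  bit 0 = 1: r = r^2 * 8 mod 29 = 1^2 * 8 = 1*8 = 8
  bit 1 = 1: r = r^2 * 8 mod 29 = 8^2 * 8 = 6*8 = 19
  bit 2 = 0: r = r^2 mod 29 = 19^2 = 13
  bit 3 = 1: r = r^2 * 8 mod 29 = 13^2 * 8 = 24*8 = 18
  -> B = 18
s = B^a = 18^9 mod 29  (bits of 9 = 1001)
  bit 0 = 1: r = r^2 * 18 mod 29 = 1^2 * 18 = 1*18 = 18
  bit 1 = 0: r = r^2 mod 29 = 18^2 = 5
  bit 2 = 0: r = r^2 mod 29 = 5^2 = 25
  bit 3 = 1: r = r^2 * 18 mod 29 = 25^2 * 18 = 16*18 = 27
  -> s = B^a = 27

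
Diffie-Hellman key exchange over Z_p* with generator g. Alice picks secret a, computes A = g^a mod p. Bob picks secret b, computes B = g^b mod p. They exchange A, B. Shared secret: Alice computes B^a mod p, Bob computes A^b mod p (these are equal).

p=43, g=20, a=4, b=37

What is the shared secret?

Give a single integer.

Answer: 23

Derivation:
A = 20^4 mod 43  (bits of 4 = 100)
  bit 0 = 1: r = r^2 * 20 mod 43 = 1^2 * 20 = 1*20 = 20
  bit 1 = 0: r = r^2 mod 43 = 20^2 = 13
  bit 2 = 0: r = r^2 mod 43 = 13^2 = 40
  -> A = 40
B = 20^37 mod 43  (bits of 37 = 100101)
  bit 0 = 1: r = r^2 * 20 mod 43 = 1^2 * 20 = 1*20 = 20
  bit 1 = 0: r = r^2 mod 43 = 20^2 = 13
  bit 2 = 0: r = r^2 mod 43 = 13^2 = 40
  bit 3 = 1: r = r^2 * 20 mod 43 = 40^2 * 20 = 9*20 = 8
  bit 4 = 0: r = r^2 mod 43 = 8^2 = 21
  bit 5 = 1: r = r^2 * 20 mod 43 = 21^2 * 20 = 11*20 = 5
  -> B = 5
s = B^a = 5^4 mod 43  (bits of 4 = 100)
  bit 0 = 1: r = r^2 * 5 mod 43 = 1^2 * 5 = 1*5 = 5
  bit 1 = 0: r = r^2 mod 43 = 5^2 = 25
  bit 2 = 0: r = r^2 mod 43 = 25^2 = 23
  -> s = B^a = 23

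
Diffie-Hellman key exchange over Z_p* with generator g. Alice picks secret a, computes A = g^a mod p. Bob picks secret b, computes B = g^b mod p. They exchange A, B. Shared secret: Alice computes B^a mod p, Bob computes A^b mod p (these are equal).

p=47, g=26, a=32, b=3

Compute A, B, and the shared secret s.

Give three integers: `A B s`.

Answer: 8 45 42

Derivation:
A = 26^32 mod 47  (bits of 32 = 100000)
  bit 0 = 1: r = r^2 * 26 mod 47 = 1^2 * 26 = 1*26 = 26
  bit 1 = 0: r = r^2 mod 47 = 26^2 = 18
  bit 2 = 0: r = r^2 mod 47 = 18^2 = 42
  bit 3 = 0: r = r^2 mod 47 = 42^2 = 25
  bit 4 = 0: r = r^2 mod 47 = 25^2 = 14
  bit 5 = 0: r = r^2 mod 47 = 14^2 = 8
  -> A = 8
B = 26^3 mod 47  (bits of 3 = 11)
  bit 0 = 1: r = r^2 * 26 mod 47 = 1^2 * 26 = 1*26 = 26
  bit 1 = 1: r = r^2 * 26 mod 47 = 26^2 * 26 = 18*26 = 45
  -> B = 45
s = B^a = 45^32 mod 47  (bits of 32 = 100000)
  bit 0 = 1: r = r^2 * 45 mod 47 = 1^2 * 45 = 1*45 = 45
  bit 1 = 0: r = r^2 mod 47 = 45^2 = 4
  bit 2 = 0: r = r^2 mod 47 = 4^2 = 16
  bit 3 = 0: r = r^2 mod 47 = 16^2 = 21
  bit 4 = 0: r = r^2 mod 47 = 21^2 = 18
  bit 5 = 0: r = r^2 mod 47 = 18^2 = 42
  -> s = B^a = 42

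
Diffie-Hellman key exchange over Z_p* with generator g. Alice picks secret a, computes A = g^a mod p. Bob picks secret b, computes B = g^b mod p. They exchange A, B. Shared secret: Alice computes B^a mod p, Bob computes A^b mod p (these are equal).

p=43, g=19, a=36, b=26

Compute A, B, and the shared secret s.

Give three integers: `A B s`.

A = 19^36 mod 43  (bits of 36 = 100100)
  bit 0 = 1: r = r^2 * 19 mod 43 = 1^2 * 19 = 1*19 = 19
  bit 1 = 0: r = r^2 mod 43 = 19^2 = 17
  bit 2 = 0: r = r^2 mod 43 = 17^2 = 31
  bit 3 = 1: r = r^2 * 19 mod 43 = 31^2 * 19 = 15*19 = 27
  bit 4 = 0: r = r^2 mod 43 = 27^2 = 41
  bit 5 = 0: r = r^2 mod 43 = 41^2 = 4
  -> A = 4
B = 19^26 mod 43  (bits of 26 = 11010)
  bit 0 = 1: r = r^2 * 19 mod 43 = 1^2 * 19 = 1*19 = 19
  bit 1 = 1: r = r^2 * 19 mod 43 = 19^2 * 19 = 17*19 = 22
  bit 2 = 0: r = r^2 mod 43 = 22^2 = 11
  bit 3 = 1: r = r^2 * 19 mod 43 = 11^2 * 19 = 35*19 = 20
  bit 4 = 0: r = r^2 mod 43 = 20^2 = 13
  -> B = 13
s = B^a = 13^36 mod 43  (bits of 36 = 100100)
  bit 0 = 1: r = r^2 * 13 mod 43 = 1^2 * 13 = 1*13 = 13
  bit 1 = 0: r = r^2 mod 43 = 13^2 = 40
  bit 2 = 0: r = r^2 mod 43 = 40^2 = 9
  bit 3 = 1: r = r^2 * 13 mod 43 = 9^2 * 13 = 38*13 = 21
  bit 4 = 0: r = r^2 mod 43 = 21^2 = 11
  bit 5 = 0: r = r^2 mod 43 = 11^2 = 35
  -> s = B^a = 35

Answer: 4 13 35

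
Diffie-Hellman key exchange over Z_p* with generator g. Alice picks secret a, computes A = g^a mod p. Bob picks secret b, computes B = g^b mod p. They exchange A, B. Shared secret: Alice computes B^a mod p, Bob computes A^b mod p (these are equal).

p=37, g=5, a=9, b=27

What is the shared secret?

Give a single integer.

Answer: 31

Derivation:
A = 5^9 mod 37  (bits of 9 = 1001)
  bit 0 = 1: r = r^2 * 5 mod 37 = 1^2 * 5 = 1*5 = 5
  bit 1 = 0: r = r^2 mod 37 = 5^2 = 25
  bit 2 = 0: r = r^2 mod 37 = 25^2 = 33
  bit 3 = 1: r = r^2 * 5 mod 37 = 33^2 * 5 = 16*5 = 6
  -> A = 6
B = 5^27 mod 37  (bits of 27 = 11011)
  bit 0 = 1: r = r^2 * 5 mod 37 = 1^2 * 5 = 1*5 = 5
  bit 1 = 1: r = r^2 * 5 mod 37 = 5^2 * 5 = 25*5 = 14
  bit 2 = 0: r = r^2 mod 37 = 14^2 = 11
  bit 3 = 1: r = r^2 * 5 mod 37 = 11^2 * 5 = 10*5 = 13
  bit 4 = 1: r = r^2 * 5 mod 37 = 13^2 * 5 = 21*5 = 31
  -> B = 31
s = B^a = 31^9 mod 37  (bits of 9 = 1001)
  bit 0 = 1: r = r^2 * 31 mod 37 = 1^2 * 31 = 1*31 = 31
  bit 1 = 0: r = r^2 mod 37 = 31^2 = 36
  bit 2 = 0: r = r^2 mod 37 = 36^2 = 1
  bit 3 = 1: r = r^2 * 31 mod 37 = 1^2 * 31 = 1*31 = 31
  -> s = B^a = 31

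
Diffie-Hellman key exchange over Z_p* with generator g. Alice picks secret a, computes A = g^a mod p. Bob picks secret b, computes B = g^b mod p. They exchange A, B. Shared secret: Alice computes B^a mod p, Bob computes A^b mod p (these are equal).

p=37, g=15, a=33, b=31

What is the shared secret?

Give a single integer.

A = 15^33 mod 37  (bits of 33 = 100001)
  bit 0 = 1: r = r^2 * 15 mod 37 = 1^2 * 15 = 1*15 = 15
  bit 1 = 0: r = r^2 mod 37 = 15^2 = 3
  bit 2 = 0: r = r^2 mod 37 = 3^2 = 9
  bit 3 = 0: r = r^2 mod 37 = 9^2 = 7
  bit 4 = 0: r = r^2 mod 37 = 7^2 = 12
  bit 5 = 1: r = r^2 * 15 mod 37 = 12^2 * 15 = 33*15 = 14
  -> A = 14
B = 15^31 mod 37  (bits of 31 = 11111)
  bit 0 = 1: r = r^2 * 15 mod 37 = 1^2 * 15 = 1*15 = 15
  bit 1 = 1: r = r^2 * 15 mod 37 = 15^2 * 15 = 3*15 = 8
  bit 2 = 1: r = r^2 * 15 mod 37 = 8^2 * 15 = 27*15 = 35
  bit 3 = 1: r = r^2 * 15 mod 37 = 35^2 * 15 = 4*15 = 23
  bit 4 = 1: r = r^2 * 15 mod 37 = 23^2 * 15 = 11*15 = 17
  -> B = 17
s = B^a = 17^33 mod 37  (bits of 33 = 100001)
  bit 0 = 1: r = r^2 * 17 mod 37 = 1^2 * 17 = 1*17 = 17
  bit 1 = 0: r = r^2 mod 37 = 17^2 = 30
  bit 2 = 0: r = r^2 mod 37 = 30^2 = 12
  bit 3 = 0: r = r^2 mod 37 = 12^2 = 33
  bit 4 = 0: r = r^2 mod 37 = 33^2 = 16
  bit 5 = 1: r = r^2 * 17 mod 37 = 16^2 * 17 = 34*17 = 23
  -> s = B^a = 23

Answer: 23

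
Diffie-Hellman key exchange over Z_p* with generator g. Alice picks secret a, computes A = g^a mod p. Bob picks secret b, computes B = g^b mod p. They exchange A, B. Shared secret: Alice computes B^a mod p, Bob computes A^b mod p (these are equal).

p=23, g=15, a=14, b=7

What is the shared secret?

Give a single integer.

Answer: 3

Derivation:
A = 15^14 mod 23  (bits of 14 = 1110)
  bit 0 = 1: r = r^2 * 15 mod 23 = 1^2 * 15 = 1*15 = 15
  bit 1 = 1: r = r^2 * 15 mod 23 = 15^2 * 15 = 18*15 = 17
  bit 2 = 1: r = r^2 * 15 mod 23 = 17^2 * 15 = 13*15 = 11
  bit 3 = 0: r = r^2 mod 23 = 11^2 = 6
  -> A = 6
B = 15^7 mod 23  (bits of 7 = 111)
  bit 0 = 1: r = r^2 * 15 mod 23 = 1^2 * 15 = 1*15 = 15
  bit 1 = 1: r = r^2 * 15 mod 23 = 15^2 * 15 = 18*15 = 17
  bit 2 = 1: r = r^2 * 15 mod 23 = 17^2 * 15 = 13*15 = 11
  -> B = 11
s = B^a = 11^14 mod 23  (bits of 14 = 1110)
  bit 0 = 1: r = r^2 * 11 mod 23 = 1^2 * 11 = 1*11 = 11
  bit 1 = 1: r = r^2 * 11 mod 23 = 11^2 * 11 = 6*11 = 20
  bit 2 = 1: r = r^2 * 11 mod 23 = 20^2 * 11 = 9*11 = 7
  bit 3 = 0: r = r^2 mod 23 = 7^2 = 3
  -> s = B^a = 3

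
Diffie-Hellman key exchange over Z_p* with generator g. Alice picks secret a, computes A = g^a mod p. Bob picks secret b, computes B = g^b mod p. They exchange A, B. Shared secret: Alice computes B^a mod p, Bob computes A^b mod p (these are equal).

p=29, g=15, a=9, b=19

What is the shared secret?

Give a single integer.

A = 15^9 mod 29  (bits of 9 = 1001)
  bit 0 = 1: r = r^2 * 15 mod 29 = 1^2 * 15 = 1*15 = 15
  bit 1 = 0: r = r^2 mod 29 = 15^2 = 22
  bit 2 = 0: r = r^2 mod 29 = 22^2 = 20
  bit 3 = 1: r = r^2 * 15 mod 29 = 20^2 * 15 = 23*15 = 26
  -> A = 26
B = 15^19 mod 29  (bits of 19 = 10011)
  bit 0 = 1: r = r^2 * 15 mod 29 = 1^2 * 15 = 1*15 = 15
  bit 1 = 0: r = r^2 mod 29 = 15^2 = 22
  bit 2 = 0: r = r^2 mod 29 = 22^2 = 20
  bit 3 = 1: r = r^2 * 15 mod 29 = 20^2 * 15 = 23*15 = 26
  bit 4 = 1: r = r^2 * 15 mod 29 = 26^2 * 15 = 9*15 = 19
  -> B = 19
s = B^a = 19^9 mod 29  (bits of 9 = 1001)
  bit 0 = 1: r = r^2 * 19 mod 29 = 1^2 * 19 = 1*19 = 19
  bit 1 = 0: r = r^2 mod 29 = 19^2 = 13
  bit 2 = 0: r = r^2 mod 29 = 13^2 = 24
  bit 3 = 1: r = r^2 * 19 mod 29 = 24^2 * 19 = 25*19 = 11
  -> s = B^a = 11

Answer: 11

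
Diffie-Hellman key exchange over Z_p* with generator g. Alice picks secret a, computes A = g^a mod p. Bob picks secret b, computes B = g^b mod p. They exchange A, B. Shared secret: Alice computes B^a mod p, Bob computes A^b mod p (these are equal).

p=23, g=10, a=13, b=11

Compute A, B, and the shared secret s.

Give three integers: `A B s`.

Answer: 15 22 22

Derivation:
A = 10^13 mod 23  (bits of 13 = 1101)
  bit 0 = 1: r = r^2 * 10 mod 23 = 1^2 * 10 = 1*10 = 10
  bit 1 = 1: r = r^2 * 10 mod 23 = 10^2 * 10 = 8*10 = 11
  bit 2 = 0: r = r^2 mod 23 = 11^2 = 6
  bit 3 = 1: r = r^2 * 10 mod 23 = 6^2 * 10 = 13*10 = 15
  -> A = 15
B = 10^11 mod 23  (bits of 11 = 1011)
  bit 0 = 1: r = r^2 * 10 mod 23 = 1^2 * 10 = 1*10 = 10
  bit 1 = 0: r = r^2 mod 23 = 10^2 = 8
  bit 2 = 1: r = r^2 * 10 mod 23 = 8^2 * 10 = 18*10 = 19
  bit 3 = 1: r = r^2 * 10 mod 23 = 19^2 * 10 = 16*10 = 22
  -> B = 22
s = B^a = 22^13 mod 23  (bits of 13 = 1101)
  bit 0 = 1: r = r^2 * 22 mod 23 = 1^2 * 22 = 1*22 = 22
  bit 1 = 1: r = r^2 * 22 mod 23 = 22^2 * 22 = 1*22 = 22
  bit 2 = 0: r = r^2 mod 23 = 22^2 = 1
  bit 3 = 1: r = r^2 * 22 mod 23 = 1^2 * 22 = 1*22 = 22
  -> s = B^a = 22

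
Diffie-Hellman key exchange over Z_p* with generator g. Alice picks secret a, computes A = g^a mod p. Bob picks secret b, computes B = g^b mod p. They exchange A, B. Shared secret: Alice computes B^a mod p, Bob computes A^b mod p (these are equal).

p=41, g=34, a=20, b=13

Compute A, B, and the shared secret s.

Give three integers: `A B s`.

A = 34^20 mod 41  (bits of 20 = 10100)
  bit 0 = 1: r = r^2 * 34 mod 41 = 1^2 * 34 = 1*34 = 34
  bit 1 = 0: r = r^2 mod 41 = 34^2 = 8
  bit 2 = 1: r = r^2 * 34 mod 41 = 8^2 * 34 = 23*34 = 3
  bit 3 = 0: r = r^2 mod 41 = 3^2 = 9
  bit 4 = 0: r = r^2 mod 41 = 9^2 = 40
  -> A = 40
B = 34^13 mod 41  (bits of 13 = 1101)
  bit 0 = 1: r = r^2 * 34 mod 41 = 1^2 * 34 = 1*34 = 34
  bit 1 = 1: r = r^2 * 34 mod 41 = 34^2 * 34 = 8*34 = 26
  bit 2 = 0: r = r^2 mod 41 = 26^2 = 20
  bit 3 = 1: r = r^2 * 34 mod 41 = 20^2 * 34 = 31*34 = 29
  -> B = 29
s = B^a = 29^20 mod 41  (bits of 20 = 10100)
  bit 0 = 1: r = r^2 * 29 mod 41 = 1^2 * 29 = 1*29 = 29
  bit 1 = 0: r = r^2 mod 41 = 29^2 = 21
  bit 2 = 1: r = r^2 * 29 mod 41 = 21^2 * 29 = 31*29 = 38
  bit 3 = 0: r = r^2 mod 41 = 38^2 = 9
  bit 4 = 0: r = r^2 mod 41 = 9^2 = 40
  -> s = B^a = 40

Answer: 40 29 40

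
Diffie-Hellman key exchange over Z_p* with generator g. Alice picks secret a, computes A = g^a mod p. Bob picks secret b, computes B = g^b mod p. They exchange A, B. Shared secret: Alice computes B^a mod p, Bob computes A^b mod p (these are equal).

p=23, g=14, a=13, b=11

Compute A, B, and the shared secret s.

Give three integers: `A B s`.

Answer: 11 22 22

Derivation:
A = 14^13 mod 23  (bits of 13 = 1101)
  bit 0 = 1: r = r^2 * 14 mod 23 = 1^2 * 14 = 1*14 = 14
  bit 1 = 1: r = r^2 * 14 mod 23 = 14^2 * 14 = 12*14 = 7
  bit 2 = 0: r = r^2 mod 23 = 7^2 = 3
  bit 3 = 1: r = r^2 * 14 mod 23 = 3^2 * 14 = 9*14 = 11
  -> A = 11
B = 14^11 mod 23  (bits of 11 = 1011)
  bit 0 = 1: r = r^2 * 14 mod 23 = 1^2 * 14 = 1*14 = 14
  bit 1 = 0: r = r^2 mod 23 = 14^2 = 12
  bit 2 = 1: r = r^2 * 14 mod 23 = 12^2 * 14 = 6*14 = 15
  bit 3 = 1: r = r^2 * 14 mod 23 = 15^2 * 14 = 18*14 = 22
  -> B = 22
s = B^a = 22^13 mod 23  (bits of 13 = 1101)
  bit 0 = 1: r = r^2 * 22 mod 23 = 1^2 * 22 = 1*22 = 22
  bit 1 = 1: r = r^2 * 22 mod 23 = 22^2 * 22 = 1*22 = 22
  bit 2 = 0: r = r^2 mod 23 = 22^2 = 1
  bit 3 = 1: r = r^2 * 22 mod 23 = 1^2 * 22 = 1*22 = 22
  -> s = B^a = 22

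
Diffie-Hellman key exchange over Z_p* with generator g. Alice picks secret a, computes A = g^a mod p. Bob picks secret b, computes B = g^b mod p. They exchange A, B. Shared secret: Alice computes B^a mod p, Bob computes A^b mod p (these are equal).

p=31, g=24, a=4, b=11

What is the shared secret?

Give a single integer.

A = 24^4 mod 31  (bits of 4 = 100)
  bit 0 = 1: r = r^2 * 24 mod 31 = 1^2 * 24 = 1*24 = 24
  bit 1 = 0: r = r^2 mod 31 = 24^2 = 18
  bit 2 = 0: r = r^2 mod 31 = 18^2 = 14
  -> A = 14
B = 24^11 mod 31  (bits of 11 = 1011)
  bit 0 = 1: r = r^2 * 24 mod 31 = 1^2 * 24 = 1*24 = 24
  bit 1 = 0: r = r^2 mod 31 = 24^2 = 18
  bit 2 = 1: r = r^2 * 24 mod 31 = 18^2 * 24 = 14*24 = 26
  bit 3 = 1: r = r^2 * 24 mod 31 = 26^2 * 24 = 25*24 = 11
  -> B = 11
s = B^a = 11^4 mod 31  (bits of 4 = 100)
  bit 0 = 1: r = r^2 * 11 mod 31 = 1^2 * 11 = 1*11 = 11
  bit 1 = 0: r = r^2 mod 31 = 11^2 = 28
  bit 2 = 0: r = r^2 mod 31 = 28^2 = 9
  -> s = B^a = 9

Answer: 9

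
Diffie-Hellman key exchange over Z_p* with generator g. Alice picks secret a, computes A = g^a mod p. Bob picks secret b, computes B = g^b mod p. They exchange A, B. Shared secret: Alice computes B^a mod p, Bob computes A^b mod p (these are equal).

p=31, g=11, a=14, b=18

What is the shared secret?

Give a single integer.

Answer: 16

Derivation:
A = 11^14 mod 31  (bits of 14 = 1110)
  bit 0 = 1: r = r^2 * 11 mod 31 = 1^2 * 11 = 1*11 = 11
  bit 1 = 1: r = r^2 * 11 mod 31 = 11^2 * 11 = 28*11 = 29
  bit 2 = 1: r = r^2 * 11 mod 31 = 29^2 * 11 = 4*11 = 13
  bit 3 = 0: r = r^2 mod 31 = 13^2 = 14
  -> A = 14
B = 11^18 mod 31  (bits of 18 = 10010)
  bit 0 = 1: r = r^2 * 11 mod 31 = 1^2 * 11 = 1*11 = 11
  bit 1 = 0: r = r^2 mod 31 = 11^2 = 28
  bit 2 = 0: r = r^2 mod 31 = 28^2 = 9
  bit 3 = 1: r = r^2 * 11 mod 31 = 9^2 * 11 = 19*11 = 23
  bit 4 = 0: r = r^2 mod 31 = 23^2 = 2
  -> B = 2
s = B^a = 2^14 mod 31  (bits of 14 = 1110)
  bit 0 = 1: r = r^2 * 2 mod 31 = 1^2 * 2 = 1*2 = 2
  bit 1 = 1: r = r^2 * 2 mod 31 = 2^2 * 2 = 4*2 = 8
  bit 2 = 1: r = r^2 * 2 mod 31 = 8^2 * 2 = 2*2 = 4
  bit 3 = 0: r = r^2 mod 31 = 4^2 = 16
  -> s = B^a = 16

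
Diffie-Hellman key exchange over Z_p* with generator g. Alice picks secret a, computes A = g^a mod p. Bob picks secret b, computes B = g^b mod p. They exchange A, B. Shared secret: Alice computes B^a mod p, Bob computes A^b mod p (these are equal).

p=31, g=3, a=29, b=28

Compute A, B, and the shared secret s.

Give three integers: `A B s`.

Answer: 21 7 9

Derivation:
A = 3^29 mod 31  (bits of 29 = 11101)
  bit 0 = 1: r = r^2 * 3 mod 31 = 1^2 * 3 = 1*3 = 3
  bit 1 = 1: r = r^2 * 3 mod 31 = 3^2 * 3 = 9*3 = 27
  bit 2 = 1: r = r^2 * 3 mod 31 = 27^2 * 3 = 16*3 = 17
  bit 3 = 0: r = r^2 mod 31 = 17^2 = 10
  bit 4 = 1: r = r^2 * 3 mod 31 = 10^2 * 3 = 7*3 = 21
  -> A = 21
B = 3^28 mod 31  (bits of 28 = 11100)
  bit 0 = 1: r = r^2 * 3 mod 31 = 1^2 * 3 = 1*3 = 3
  bit 1 = 1: r = r^2 * 3 mod 31 = 3^2 * 3 = 9*3 = 27
  bit 2 = 1: r = r^2 * 3 mod 31 = 27^2 * 3 = 16*3 = 17
  bit 3 = 0: r = r^2 mod 31 = 17^2 = 10
  bit 4 = 0: r = r^2 mod 31 = 10^2 = 7
  -> B = 7
s = B^a = 7^29 mod 31  (bits of 29 = 11101)
  bit 0 = 1: r = r^2 * 7 mod 31 = 1^2 * 7 = 1*7 = 7
  bit 1 = 1: r = r^2 * 7 mod 31 = 7^2 * 7 = 18*7 = 2
  bit 2 = 1: r = r^2 * 7 mod 31 = 2^2 * 7 = 4*7 = 28
  bit 3 = 0: r = r^2 mod 31 = 28^2 = 9
  bit 4 = 1: r = r^2 * 7 mod 31 = 9^2 * 7 = 19*7 = 9
  -> s = B^a = 9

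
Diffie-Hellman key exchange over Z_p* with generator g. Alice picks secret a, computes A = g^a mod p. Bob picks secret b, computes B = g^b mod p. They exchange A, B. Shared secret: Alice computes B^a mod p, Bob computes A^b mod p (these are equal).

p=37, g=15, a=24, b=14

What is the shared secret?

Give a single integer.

A = 15^24 mod 37  (bits of 24 = 11000)
  bit 0 = 1: r = r^2 * 15 mod 37 = 1^2 * 15 = 1*15 = 15
  bit 1 = 1: r = r^2 * 15 mod 37 = 15^2 * 15 = 3*15 = 8
  bit 2 = 0: r = r^2 mod 37 = 8^2 = 27
  bit 3 = 0: r = r^2 mod 37 = 27^2 = 26
  bit 4 = 0: r = r^2 mod 37 = 26^2 = 10
  -> A = 10
B = 15^14 mod 37  (bits of 14 = 1110)
  bit 0 = 1: r = r^2 * 15 mod 37 = 1^2 * 15 = 1*15 = 15
  bit 1 = 1: r = r^2 * 15 mod 37 = 15^2 * 15 = 3*15 = 8
  bit 2 = 1: r = r^2 * 15 mod 37 = 8^2 * 15 = 27*15 = 35
  bit 3 = 0: r = r^2 mod 37 = 35^2 = 4
  -> B = 4
s = B^a = 4^24 mod 37  (bits of 24 = 11000)
  bit 0 = 1: r = r^2 * 4 mod 37 = 1^2 * 4 = 1*4 = 4
  bit 1 = 1: r = r^2 * 4 mod 37 = 4^2 * 4 = 16*4 = 27
  bit 2 = 0: r = r^2 mod 37 = 27^2 = 26
  bit 3 = 0: r = r^2 mod 37 = 26^2 = 10
  bit 4 = 0: r = r^2 mod 37 = 10^2 = 26
  -> s = B^a = 26

Answer: 26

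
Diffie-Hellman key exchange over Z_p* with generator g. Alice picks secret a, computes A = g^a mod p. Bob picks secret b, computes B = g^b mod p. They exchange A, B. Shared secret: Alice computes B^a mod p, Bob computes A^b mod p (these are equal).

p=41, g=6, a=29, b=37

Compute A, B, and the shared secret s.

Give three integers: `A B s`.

Answer: 22 15 17

Derivation:
A = 6^29 mod 41  (bits of 29 = 11101)
  bit 0 = 1: r = r^2 * 6 mod 41 = 1^2 * 6 = 1*6 = 6
  bit 1 = 1: r = r^2 * 6 mod 41 = 6^2 * 6 = 36*6 = 11
  bit 2 = 1: r = r^2 * 6 mod 41 = 11^2 * 6 = 39*6 = 29
  bit 3 = 0: r = r^2 mod 41 = 29^2 = 21
  bit 4 = 1: r = r^2 * 6 mod 41 = 21^2 * 6 = 31*6 = 22
  -> A = 22
B = 6^37 mod 41  (bits of 37 = 100101)
  bit 0 = 1: r = r^2 * 6 mod 41 = 1^2 * 6 = 1*6 = 6
  bit 1 = 0: r = r^2 mod 41 = 6^2 = 36
  bit 2 = 0: r = r^2 mod 41 = 36^2 = 25
  bit 3 = 1: r = r^2 * 6 mod 41 = 25^2 * 6 = 10*6 = 19
  bit 4 = 0: r = r^2 mod 41 = 19^2 = 33
  bit 5 = 1: r = r^2 * 6 mod 41 = 33^2 * 6 = 23*6 = 15
  -> B = 15
s = B^a = 15^29 mod 41  (bits of 29 = 11101)
  bit 0 = 1: r = r^2 * 15 mod 41 = 1^2 * 15 = 1*15 = 15
  bit 1 = 1: r = r^2 * 15 mod 41 = 15^2 * 15 = 20*15 = 13
  bit 2 = 1: r = r^2 * 15 mod 41 = 13^2 * 15 = 5*15 = 34
  bit 3 = 0: r = r^2 mod 41 = 34^2 = 8
  bit 4 = 1: r = r^2 * 15 mod 41 = 8^2 * 15 = 23*15 = 17
  -> s = B^a = 17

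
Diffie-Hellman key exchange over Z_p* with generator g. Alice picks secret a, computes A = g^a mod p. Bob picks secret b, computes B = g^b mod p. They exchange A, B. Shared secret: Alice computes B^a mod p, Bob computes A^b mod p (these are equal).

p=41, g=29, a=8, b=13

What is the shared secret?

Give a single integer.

A = 29^8 mod 41  (bits of 8 = 1000)
  bit 0 = 1: r = r^2 * 29 mod 41 = 1^2 * 29 = 1*29 = 29
  bit 1 = 0: r = r^2 mod 41 = 29^2 = 21
  bit 2 = 0: r = r^2 mod 41 = 21^2 = 31
  bit 3 = 0: r = r^2 mod 41 = 31^2 = 18
  -> A = 18
B = 29^13 mod 41  (bits of 13 = 1101)
  bit 0 = 1: r = r^2 * 29 mod 41 = 1^2 * 29 = 1*29 = 29
  bit 1 = 1: r = r^2 * 29 mod 41 = 29^2 * 29 = 21*29 = 35
  bit 2 = 0: r = r^2 mod 41 = 35^2 = 36
  bit 3 = 1: r = r^2 * 29 mod 41 = 36^2 * 29 = 25*29 = 28
  -> B = 28
s = B^a = 28^8 mod 41  (bits of 8 = 1000)
  bit 0 = 1: r = r^2 * 28 mod 41 = 1^2 * 28 = 1*28 = 28
  bit 1 = 0: r = r^2 mod 41 = 28^2 = 5
  bit 2 = 0: r = r^2 mod 41 = 5^2 = 25
  bit 3 = 0: r = r^2 mod 41 = 25^2 = 10
  -> s = B^a = 10

Answer: 10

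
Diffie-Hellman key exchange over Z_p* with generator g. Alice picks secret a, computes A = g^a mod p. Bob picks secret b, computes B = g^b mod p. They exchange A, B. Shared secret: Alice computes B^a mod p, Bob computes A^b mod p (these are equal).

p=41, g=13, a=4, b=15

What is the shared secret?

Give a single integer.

A = 13^4 mod 41  (bits of 4 = 100)
  bit 0 = 1: r = r^2 * 13 mod 41 = 1^2 * 13 = 1*13 = 13
  bit 1 = 0: r = r^2 mod 41 = 13^2 = 5
  bit 2 = 0: r = r^2 mod 41 = 5^2 = 25
  -> A = 25
B = 13^15 mod 41  (bits of 15 = 1111)
  bit 0 = 1: r = r^2 * 13 mod 41 = 1^2 * 13 = 1*13 = 13
  bit 1 = 1: r = r^2 * 13 mod 41 = 13^2 * 13 = 5*13 = 24
  bit 2 = 1: r = r^2 * 13 mod 41 = 24^2 * 13 = 2*13 = 26
  bit 3 = 1: r = r^2 * 13 mod 41 = 26^2 * 13 = 20*13 = 14
  -> B = 14
s = B^a = 14^4 mod 41  (bits of 4 = 100)
  bit 0 = 1: r = r^2 * 14 mod 41 = 1^2 * 14 = 1*14 = 14
  bit 1 = 0: r = r^2 mod 41 = 14^2 = 32
  bit 2 = 0: r = r^2 mod 41 = 32^2 = 40
  -> s = B^a = 40

Answer: 40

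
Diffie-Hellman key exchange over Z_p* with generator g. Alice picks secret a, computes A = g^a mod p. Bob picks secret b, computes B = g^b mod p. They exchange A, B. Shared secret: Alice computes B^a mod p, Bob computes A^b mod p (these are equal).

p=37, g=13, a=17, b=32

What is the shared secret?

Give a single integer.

A = 13^17 mod 37  (bits of 17 = 10001)
  bit 0 = 1: r = r^2 * 13 mod 37 = 1^2 * 13 = 1*13 = 13
  bit 1 = 0: r = r^2 mod 37 = 13^2 = 21
  bit 2 = 0: r = r^2 mod 37 = 21^2 = 34
  bit 3 = 0: r = r^2 mod 37 = 34^2 = 9
  bit 4 = 1: r = r^2 * 13 mod 37 = 9^2 * 13 = 7*13 = 17
  -> A = 17
B = 13^32 mod 37  (bits of 32 = 100000)
  bit 0 = 1: r = r^2 * 13 mod 37 = 1^2 * 13 = 1*13 = 13
  bit 1 = 0: r = r^2 mod 37 = 13^2 = 21
  bit 2 = 0: r = r^2 mod 37 = 21^2 = 34
  bit 3 = 0: r = r^2 mod 37 = 34^2 = 9
  bit 4 = 0: r = r^2 mod 37 = 9^2 = 7
  bit 5 = 0: r = r^2 mod 37 = 7^2 = 12
  -> B = 12
s = B^a = 12^17 mod 37  (bits of 17 = 10001)
  bit 0 = 1: r = r^2 * 12 mod 37 = 1^2 * 12 = 1*12 = 12
  bit 1 = 0: r = r^2 mod 37 = 12^2 = 33
  bit 2 = 0: r = r^2 mod 37 = 33^2 = 16
  bit 3 = 0: r = r^2 mod 37 = 16^2 = 34
  bit 4 = 1: r = r^2 * 12 mod 37 = 34^2 * 12 = 9*12 = 34
  -> s = B^a = 34

Answer: 34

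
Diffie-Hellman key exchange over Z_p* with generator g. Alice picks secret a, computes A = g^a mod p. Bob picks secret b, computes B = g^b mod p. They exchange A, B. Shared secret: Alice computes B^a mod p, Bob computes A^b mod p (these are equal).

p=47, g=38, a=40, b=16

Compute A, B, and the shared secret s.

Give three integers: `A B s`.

Answer: 4 37 42

Derivation:
A = 38^40 mod 47  (bits of 40 = 101000)
  bit 0 = 1: r = r^2 * 38 mod 47 = 1^2 * 38 = 1*38 = 38
  bit 1 = 0: r = r^2 mod 47 = 38^2 = 34
  bit 2 = 1: r = r^2 * 38 mod 47 = 34^2 * 38 = 28*38 = 30
  bit 3 = 0: r = r^2 mod 47 = 30^2 = 7
  bit 4 = 0: r = r^2 mod 47 = 7^2 = 2
  bit 5 = 0: r = r^2 mod 47 = 2^2 = 4
  -> A = 4
B = 38^16 mod 47  (bits of 16 = 10000)
  bit 0 = 1: r = r^2 * 38 mod 47 = 1^2 * 38 = 1*38 = 38
  bit 1 = 0: r = r^2 mod 47 = 38^2 = 34
  bit 2 = 0: r = r^2 mod 47 = 34^2 = 28
  bit 3 = 0: r = r^2 mod 47 = 28^2 = 32
  bit 4 = 0: r = r^2 mod 47 = 32^2 = 37
  -> B = 37
s = B^a = 37^40 mod 47  (bits of 40 = 101000)
  bit 0 = 1: r = r^2 * 37 mod 47 = 1^2 * 37 = 1*37 = 37
  bit 1 = 0: r = r^2 mod 47 = 37^2 = 6
  bit 2 = 1: r = r^2 * 37 mod 47 = 6^2 * 37 = 36*37 = 16
  bit 3 = 0: r = r^2 mod 47 = 16^2 = 21
  bit 4 = 0: r = r^2 mod 47 = 21^2 = 18
  bit 5 = 0: r = r^2 mod 47 = 18^2 = 42
  -> s = B^a = 42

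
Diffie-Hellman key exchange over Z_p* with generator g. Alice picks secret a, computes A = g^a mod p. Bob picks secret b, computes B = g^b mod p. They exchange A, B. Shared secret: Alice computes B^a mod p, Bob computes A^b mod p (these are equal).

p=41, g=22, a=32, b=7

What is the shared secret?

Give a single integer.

A = 22^32 mod 41  (bits of 32 = 100000)
  bit 0 = 1: r = r^2 * 22 mod 41 = 1^2 * 22 = 1*22 = 22
  bit 1 = 0: r = r^2 mod 41 = 22^2 = 33
  bit 2 = 0: r = r^2 mod 41 = 33^2 = 23
  bit 3 = 0: r = r^2 mod 41 = 23^2 = 37
  bit 4 = 0: r = r^2 mod 41 = 37^2 = 16
  bit 5 = 0: r = r^2 mod 41 = 16^2 = 10
  -> A = 10
B = 22^7 mod 41  (bits of 7 = 111)
  bit 0 = 1: r = r^2 * 22 mod 41 = 1^2 * 22 = 1*22 = 22
  bit 1 = 1: r = r^2 * 22 mod 41 = 22^2 * 22 = 33*22 = 29
  bit 2 = 1: r = r^2 * 22 mod 41 = 29^2 * 22 = 21*22 = 11
  -> B = 11
s = B^a = 11^32 mod 41  (bits of 32 = 100000)
  bit 0 = 1: r = r^2 * 11 mod 41 = 1^2 * 11 = 1*11 = 11
  bit 1 = 0: r = r^2 mod 41 = 11^2 = 39
  bit 2 = 0: r = r^2 mod 41 = 39^2 = 4
  bit 3 = 0: r = r^2 mod 41 = 4^2 = 16
  bit 4 = 0: r = r^2 mod 41 = 16^2 = 10
  bit 5 = 0: r = r^2 mod 41 = 10^2 = 18
  -> s = B^a = 18

Answer: 18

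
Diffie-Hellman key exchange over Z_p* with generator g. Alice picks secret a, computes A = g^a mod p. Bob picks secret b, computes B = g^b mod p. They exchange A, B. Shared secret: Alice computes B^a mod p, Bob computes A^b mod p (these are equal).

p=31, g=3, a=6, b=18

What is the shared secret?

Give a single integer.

Answer: 4

Derivation:
A = 3^6 mod 31  (bits of 6 = 110)
  bit 0 = 1: r = r^2 * 3 mod 31 = 1^2 * 3 = 1*3 = 3
  bit 1 = 1: r = r^2 * 3 mod 31 = 3^2 * 3 = 9*3 = 27
  bit 2 = 0: r = r^2 mod 31 = 27^2 = 16
  -> A = 16
B = 3^18 mod 31  (bits of 18 = 10010)
  bit 0 = 1: r = r^2 * 3 mod 31 = 1^2 * 3 = 1*3 = 3
  bit 1 = 0: r = r^2 mod 31 = 3^2 = 9
  bit 2 = 0: r = r^2 mod 31 = 9^2 = 19
  bit 3 = 1: r = r^2 * 3 mod 31 = 19^2 * 3 = 20*3 = 29
  bit 4 = 0: r = r^2 mod 31 = 29^2 = 4
  -> B = 4
s = B^a = 4^6 mod 31  (bits of 6 = 110)
  bit 0 = 1: r = r^2 * 4 mod 31 = 1^2 * 4 = 1*4 = 4
  bit 1 = 1: r = r^2 * 4 mod 31 = 4^2 * 4 = 16*4 = 2
  bit 2 = 0: r = r^2 mod 31 = 2^2 = 4
  -> s = B^a = 4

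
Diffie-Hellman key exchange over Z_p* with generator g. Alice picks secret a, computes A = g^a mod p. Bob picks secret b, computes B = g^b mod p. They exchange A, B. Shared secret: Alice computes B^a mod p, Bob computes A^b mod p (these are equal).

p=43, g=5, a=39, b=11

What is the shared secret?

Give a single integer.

Answer: 22

Derivation:
A = 5^39 mod 43  (bits of 39 = 100111)
  bit 0 = 1: r = r^2 * 5 mod 43 = 1^2 * 5 = 1*5 = 5
  bit 1 = 0: r = r^2 mod 43 = 5^2 = 25
  bit 2 = 0: r = r^2 mod 43 = 25^2 = 23
  bit 3 = 1: r = r^2 * 5 mod 43 = 23^2 * 5 = 13*5 = 22
  bit 4 = 1: r = r^2 * 5 mod 43 = 22^2 * 5 = 11*5 = 12
  bit 5 = 1: r = r^2 * 5 mod 43 = 12^2 * 5 = 15*5 = 32
  -> A = 32
B = 5^11 mod 43  (bits of 11 = 1011)
  bit 0 = 1: r = r^2 * 5 mod 43 = 1^2 * 5 = 1*5 = 5
  bit 1 = 0: r = r^2 mod 43 = 5^2 = 25
  bit 2 = 1: r = r^2 * 5 mod 43 = 25^2 * 5 = 23*5 = 29
  bit 3 = 1: r = r^2 * 5 mod 43 = 29^2 * 5 = 24*5 = 34
  -> B = 34
s = B^a = 34^39 mod 43  (bits of 39 = 100111)
  bit 0 = 1: r = r^2 * 34 mod 43 = 1^2 * 34 = 1*34 = 34
  bit 1 = 0: r = r^2 mod 43 = 34^2 = 38
  bit 2 = 0: r = r^2 mod 43 = 38^2 = 25
  bit 3 = 1: r = r^2 * 34 mod 43 = 25^2 * 34 = 23*34 = 8
  bit 4 = 1: r = r^2 * 34 mod 43 = 8^2 * 34 = 21*34 = 26
  bit 5 = 1: r = r^2 * 34 mod 43 = 26^2 * 34 = 31*34 = 22
  -> s = B^a = 22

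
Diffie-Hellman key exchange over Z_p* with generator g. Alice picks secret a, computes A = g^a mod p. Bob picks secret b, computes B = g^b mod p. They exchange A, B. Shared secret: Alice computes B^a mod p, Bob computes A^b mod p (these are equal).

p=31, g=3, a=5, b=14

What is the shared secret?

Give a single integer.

Answer: 25

Derivation:
A = 3^5 mod 31  (bits of 5 = 101)
  bit 0 = 1: r = r^2 * 3 mod 31 = 1^2 * 3 = 1*3 = 3
  bit 1 = 0: r = r^2 mod 31 = 3^2 = 9
  bit 2 = 1: r = r^2 * 3 mod 31 = 9^2 * 3 = 19*3 = 26
  -> A = 26
B = 3^14 mod 31  (bits of 14 = 1110)
  bit 0 = 1: r = r^2 * 3 mod 31 = 1^2 * 3 = 1*3 = 3
  bit 1 = 1: r = r^2 * 3 mod 31 = 3^2 * 3 = 9*3 = 27
  bit 2 = 1: r = r^2 * 3 mod 31 = 27^2 * 3 = 16*3 = 17
  bit 3 = 0: r = r^2 mod 31 = 17^2 = 10
  -> B = 10
s = B^a = 10^5 mod 31  (bits of 5 = 101)
  bit 0 = 1: r = r^2 * 10 mod 31 = 1^2 * 10 = 1*10 = 10
  bit 1 = 0: r = r^2 mod 31 = 10^2 = 7
  bit 2 = 1: r = r^2 * 10 mod 31 = 7^2 * 10 = 18*10 = 25
  -> s = B^a = 25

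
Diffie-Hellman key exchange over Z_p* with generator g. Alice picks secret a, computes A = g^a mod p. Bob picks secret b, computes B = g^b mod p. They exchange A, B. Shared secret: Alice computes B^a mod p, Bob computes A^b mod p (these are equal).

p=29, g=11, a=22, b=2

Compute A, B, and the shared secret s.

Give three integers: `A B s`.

Answer: 13 5 24

Derivation:
A = 11^22 mod 29  (bits of 22 = 10110)
  bit 0 = 1: r = r^2 * 11 mod 29 = 1^2 * 11 = 1*11 = 11
  bit 1 = 0: r = r^2 mod 29 = 11^2 = 5
  bit 2 = 1: r = r^2 * 11 mod 29 = 5^2 * 11 = 25*11 = 14
  bit 3 = 1: r = r^2 * 11 mod 29 = 14^2 * 11 = 22*11 = 10
  bit 4 = 0: r = r^2 mod 29 = 10^2 = 13
  -> A = 13
B = 11^2 mod 29  (bits of 2 = 10)
  bit 0 = 1: r = r^2 * 11 mod 29 = 1^2 * 11 = 1*11 = 11
  bit 1 = 0: r = r^2 mod 29 = 11^2 = 5
  -> B = 5
s = B^a = 5^22 mod 29  (bits of 22 = 10110)
  bit 0 = 1: r = r^2 * 5 mod 29 = 1^2 * 5 = 1*5 = 5
  bit 1 = 0: r = r^2 mod 29 = 5^2 = 25
  bit 2 = 1: r = r^2 * 5 mod 29 = 25^2 * 5 = 16*5 = 22
  bit 3 = 1: r = r^2 * 5 mod 29 = 22^2 * 5 = 20*5 = 13
  bit 4 = 0: r = r^2 mod 29 = 13^2 = 24
  -> s = B^a = 24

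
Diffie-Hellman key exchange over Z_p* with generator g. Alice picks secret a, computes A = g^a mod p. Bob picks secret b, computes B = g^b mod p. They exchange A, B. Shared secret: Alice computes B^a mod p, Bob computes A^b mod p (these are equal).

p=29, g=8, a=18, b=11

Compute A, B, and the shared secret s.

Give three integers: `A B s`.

A = 8^18 mod 29  (bits of 18 = 10010)
  bit 0 = 1: r = r^2 * 8 mod 29 = 1^2 * 8 = 1*8 = 8
  bit 1 = 0: r = r^2 mod 29 = 8^2 = 6
  bit 2 = 0: r = r^2 mod 29 = 6^2 = 7
  bit 3 = 1: r = r^2 * 8 mod 29 = 7^2 * 8 = 20*8 = 15
  bit 4 = 0: r = r^2 mod 29 = 15^2 = 22
  -> A = 22
B = 8^11 mod 29  (bits of 11 = 1011)
  bit 0 = 1: r = r^2 * 8 mod 29 = 1^2 * 8 = 1*8 = 8
  bit 1 = 0: r = r^2 mod 29 = 8^2 = 6
  bit 2 = 1: r = r^2 * 8 mod 29 = 6^2 * 8 = 7*8 = 27
  bit 3 = 1: r = r^2 * 8 mod 29 = 27^2 * 8 = 4*8 = 3
  -> B = 3
s = B^a = 3^18 mod 29  (bits of 18 = 10010)
  bit 0 = 1: r = r^2 * 3 mod 29 = 1^2 * 3 = 1*3 = 3
  bit 1 = 0: r = r^2 mod 29 = 3^2 = 9
  bit 2 = 0: r = r^2 mod 29 = 9^2 = 23
  bit 3 = 1: r = r^2 * 3 mod 29 = 23^2 * 3 = 7*3 = 21
  bit 4 = 0: r = r^2 mod 29 = 21^2 = 6
  -> s = B^a = 6

Answer: 22 3 6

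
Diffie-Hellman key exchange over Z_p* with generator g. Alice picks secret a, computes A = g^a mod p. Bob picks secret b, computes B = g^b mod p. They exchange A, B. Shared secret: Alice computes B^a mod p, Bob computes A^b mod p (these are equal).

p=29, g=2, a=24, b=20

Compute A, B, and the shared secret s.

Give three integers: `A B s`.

Answer: 20 23 16

Derivation:
A = 2^24 mod 29  (bits of 24 = 11000)
  bit 0 = 1: r = r^2 * 2 mod 29 = 1^2 * 2 = 1*2 = 2
  bit 1 = 1: r = r^2 * 2 mod 29 = 2^2 * 2 = 4*2 = 8
  bit 2 = 0: r = r^2 mod 29 = 8^2 = 6
  bit 3 = 0: r = r^2 mod 29 = 6^2 = 7
  bit 4 = 0: r = r^2 mod 29 = 7^2 = 20
  -> A = 20
B = 2^20 mod 29  (bits of 20 = 10100)
  bit 0 = 1: r = r^2 * 2 mod 29 = 1^2 * 2 = 1*2 = 2
  bit 1 = 0: r = r^2 mod 29 = 2^2 = 4
  bit 2 = 1: r = r^2 * 2 mod 29 = 4^2 * 2 = 16*2 = 3
  bit 3 = 0: r = r^2 mod 29 = 3^2 = 9
  bit 4 = 0: r = r^2 mod 29 = 9^2 = 23
  -> B = 23
s = B^a = 23^24 mod 29  (bits of 24 = 11000)
  bit 0 = 1: r = r^2 * 23 mod 29 = 1^2 * 23 = 1*23 = 23
  bit 1 = 1: r = r^2 * 23 mod 29 = 23^2 * 23 = 7*23 = 16
  bit 2 = 0: r = r^2 mod 29 = 16^2 = 24
  bit 3 = 0: r = r^2 mod 29 = 24^2 = 25
  bit 4 = 0: r = r^2 mod 29 = 25^2 = 16
  -> s = B^a = 16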